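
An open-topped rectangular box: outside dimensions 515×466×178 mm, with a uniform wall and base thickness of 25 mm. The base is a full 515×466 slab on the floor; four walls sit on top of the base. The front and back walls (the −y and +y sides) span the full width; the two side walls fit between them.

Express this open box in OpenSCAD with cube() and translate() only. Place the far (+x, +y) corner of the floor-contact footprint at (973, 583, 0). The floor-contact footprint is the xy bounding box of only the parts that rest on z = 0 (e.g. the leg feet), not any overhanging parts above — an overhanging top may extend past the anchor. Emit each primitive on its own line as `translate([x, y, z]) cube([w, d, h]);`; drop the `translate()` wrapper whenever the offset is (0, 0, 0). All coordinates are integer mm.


translate([458, 117, 0]) cube([515, 466, 25]);
translate([458, 117, 25]) cube([515, 25, 153]);
translate([458, 558, 25]) cube([515, 25, 153]);
translate([458, 142, 25]) cube([25, 416, 153]);
translate([948, 142, 25]) cube([25, 416, 153]);


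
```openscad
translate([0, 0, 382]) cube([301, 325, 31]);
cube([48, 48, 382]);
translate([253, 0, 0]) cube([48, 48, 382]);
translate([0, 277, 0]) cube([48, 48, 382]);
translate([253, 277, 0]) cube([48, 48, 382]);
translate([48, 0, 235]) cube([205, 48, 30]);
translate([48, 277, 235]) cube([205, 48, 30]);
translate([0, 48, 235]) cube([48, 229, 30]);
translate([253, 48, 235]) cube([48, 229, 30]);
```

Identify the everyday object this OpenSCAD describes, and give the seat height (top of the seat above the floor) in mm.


A stool. The seat height is 413 mm.

A 301×325×31 slab at z = 382 on four corner posts — a stool. The seat top is 382 + 31 = 413 mm.


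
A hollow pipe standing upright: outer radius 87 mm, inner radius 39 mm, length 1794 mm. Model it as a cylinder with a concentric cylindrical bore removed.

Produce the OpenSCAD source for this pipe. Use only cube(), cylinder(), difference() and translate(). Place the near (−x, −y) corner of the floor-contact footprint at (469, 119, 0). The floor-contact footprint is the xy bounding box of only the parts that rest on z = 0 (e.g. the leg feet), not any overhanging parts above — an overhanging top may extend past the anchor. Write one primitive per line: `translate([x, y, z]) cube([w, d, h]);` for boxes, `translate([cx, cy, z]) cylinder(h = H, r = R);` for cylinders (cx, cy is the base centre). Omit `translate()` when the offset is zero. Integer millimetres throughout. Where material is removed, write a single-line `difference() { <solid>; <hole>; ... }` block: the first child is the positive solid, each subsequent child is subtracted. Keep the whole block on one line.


difference() { translate([556, 206, 0]) cylinder(h = 1794, r = 87); translate([556, 206, 0]) cylinder(h = 1794, r = 39); }


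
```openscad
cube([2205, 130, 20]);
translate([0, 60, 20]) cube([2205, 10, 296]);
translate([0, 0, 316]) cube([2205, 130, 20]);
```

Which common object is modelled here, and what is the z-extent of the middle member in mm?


An I-beam. The web height is 296 mm.

Two wide flanges with a thin centred web — an I-beam. Overall 336 mm minus two 20 mm flanges gives a web of 336 − 2·20 = 296 mm.


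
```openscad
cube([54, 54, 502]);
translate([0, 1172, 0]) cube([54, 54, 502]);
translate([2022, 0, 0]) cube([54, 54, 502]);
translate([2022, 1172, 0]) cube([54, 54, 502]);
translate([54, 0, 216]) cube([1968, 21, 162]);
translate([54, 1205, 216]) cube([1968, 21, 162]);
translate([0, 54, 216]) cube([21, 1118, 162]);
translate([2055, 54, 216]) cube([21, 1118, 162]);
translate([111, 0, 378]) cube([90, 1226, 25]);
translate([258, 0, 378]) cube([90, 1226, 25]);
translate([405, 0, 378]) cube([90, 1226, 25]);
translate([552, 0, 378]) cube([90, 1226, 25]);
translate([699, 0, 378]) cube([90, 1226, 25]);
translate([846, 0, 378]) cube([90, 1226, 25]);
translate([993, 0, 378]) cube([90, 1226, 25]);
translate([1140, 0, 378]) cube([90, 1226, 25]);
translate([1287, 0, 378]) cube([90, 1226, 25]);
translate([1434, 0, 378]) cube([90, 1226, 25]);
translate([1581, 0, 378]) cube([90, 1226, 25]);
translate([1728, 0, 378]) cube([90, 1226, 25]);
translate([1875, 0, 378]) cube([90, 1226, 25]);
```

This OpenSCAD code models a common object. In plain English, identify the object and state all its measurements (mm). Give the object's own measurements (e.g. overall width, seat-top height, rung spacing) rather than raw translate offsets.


A bed frame 2076 mm long (x) by 1226 mm wide (y). Four 54×54 mm corner posts, 502 mm tall, at the corners of the footprint. Four rails of 21 mm thickness and 162 mm height run between adjacent posts with their undersides at z = 216 mm, their outer faces flush with the outside of the frame (the two x-running rails run between the posts' inner faces; the two y-running rails run between the posts' inner faces). 13 slats, each 90 mm wide (x) and 25 mm thick, lie across the top of the two x-running rails, running the full 1226 mm width of the frame in y; along x they sit between the end posts with a 57 mm gap after the −x posts and between neighbouring slats and before the +x posts.


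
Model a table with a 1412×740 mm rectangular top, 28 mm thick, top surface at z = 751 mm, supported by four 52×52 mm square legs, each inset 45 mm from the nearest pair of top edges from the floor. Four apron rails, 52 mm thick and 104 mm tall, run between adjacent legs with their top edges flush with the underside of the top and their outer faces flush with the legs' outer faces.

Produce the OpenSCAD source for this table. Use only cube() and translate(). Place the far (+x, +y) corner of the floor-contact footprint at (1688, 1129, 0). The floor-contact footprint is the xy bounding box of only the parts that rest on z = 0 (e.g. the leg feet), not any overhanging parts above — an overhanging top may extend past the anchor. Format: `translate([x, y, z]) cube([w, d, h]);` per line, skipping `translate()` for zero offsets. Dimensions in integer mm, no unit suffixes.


translate([321, 434, 723]) cube([1412, 740, 28]);
translate([366, 479, 0]) cube([52, 52, 723]);
translate([1636, 479, 0]) cube([52, 52, 723]);
translate([366, 1077, 0]) cube([52, 52, 723]);
translate([1636, 1077, 0]) cube([52, 52, 723]);
translate([418, 479, 619]) cube([1218, 52, 104]);
translate([418, 1077, 619]) cube([1218, 52, 104]);
translate([366, 531, 619]) cube([52, 546, 104]);
translate([1636, 531, 619]) cube([52, 546, 104]);


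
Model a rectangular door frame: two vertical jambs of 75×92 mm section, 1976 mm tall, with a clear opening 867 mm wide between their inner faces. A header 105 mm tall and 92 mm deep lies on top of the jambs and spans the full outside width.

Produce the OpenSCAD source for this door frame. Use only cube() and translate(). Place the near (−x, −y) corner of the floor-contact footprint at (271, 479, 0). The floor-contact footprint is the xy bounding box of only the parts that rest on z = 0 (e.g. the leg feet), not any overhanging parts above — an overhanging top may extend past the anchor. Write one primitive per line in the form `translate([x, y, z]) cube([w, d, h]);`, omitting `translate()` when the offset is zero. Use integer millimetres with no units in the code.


translate([271, 479, 0]) cube([75, 92, 1976]);
translate([1213, 479, 0]) cube([75, 92, 1976]);
translate([271, 479, 1976]) cube([1017, 92, 105]);


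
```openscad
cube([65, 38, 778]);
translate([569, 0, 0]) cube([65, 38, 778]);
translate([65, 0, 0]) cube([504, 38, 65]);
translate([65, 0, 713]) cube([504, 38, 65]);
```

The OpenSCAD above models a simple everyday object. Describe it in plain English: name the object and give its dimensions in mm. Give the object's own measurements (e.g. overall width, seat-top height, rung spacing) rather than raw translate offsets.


A rectangular picture frame lying in the x–z plane (depth along y). The opening is 504 mm wide (x) by 648 mm tall (z), surrounded by a border 65 mm wide on all four sides. The frame is 38 mm deep and is made of two full-height vertical stiles with two horizontal rails fitted between them.


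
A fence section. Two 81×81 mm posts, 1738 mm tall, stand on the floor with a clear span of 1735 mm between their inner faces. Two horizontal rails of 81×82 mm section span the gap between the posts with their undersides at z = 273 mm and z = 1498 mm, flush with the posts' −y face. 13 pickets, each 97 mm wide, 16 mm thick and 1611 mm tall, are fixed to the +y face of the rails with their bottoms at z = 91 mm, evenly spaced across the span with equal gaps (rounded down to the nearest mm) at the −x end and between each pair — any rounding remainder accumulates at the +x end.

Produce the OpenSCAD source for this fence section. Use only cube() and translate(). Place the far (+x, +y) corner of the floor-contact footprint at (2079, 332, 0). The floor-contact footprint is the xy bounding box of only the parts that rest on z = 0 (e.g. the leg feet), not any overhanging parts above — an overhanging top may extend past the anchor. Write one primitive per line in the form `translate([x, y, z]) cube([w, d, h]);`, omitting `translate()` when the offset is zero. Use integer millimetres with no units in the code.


translate([182, 251, 0]) cube([81, 81, 1738]);
translate([1998, 251, 0]) cube([81, 81, 1738]);
translate([263, 251, 273]) cube([1735, 81, 82]);
translate([263, 251, 1498]) cube([1735, 81, 82]);
translate([296, 332, 91]) cube([97, 16, 1611]);
translate([426, 332, 91]) cube([97, 16, 1611]);
translate([556, 332, 91]) cube([97, 16, 1611]);
translate([686, 332, 91]) cube([97, 16, 1611]);
translate([816, 332, 91]) cube([97, 16, 1611]);
translate([946, 332, 91]) cube([97, 16, 1611]);
translate([1076, 332, 91]) cube([97, 16, 1611]);
translate([1206, 332, 91]) cube([97, 16, 1611]);
translate([1336, 332, 91]) cube([97, 16, 1611]);
translate([1466, 332, 91]) cube([97, 16, 1611]);
translate([1596, 332, 91]) cube([97, 16, 1611]);
translate([1726, 332, 91]) cube([97, 16, 1611]);
translate([1856, 332, 91]) cube([97, 16, 1611]);


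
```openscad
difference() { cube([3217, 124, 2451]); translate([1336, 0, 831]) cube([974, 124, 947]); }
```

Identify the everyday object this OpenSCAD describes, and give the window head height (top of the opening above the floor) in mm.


A wall with a window opening. The window head height is 1778 mm.

A wall with a rectangular opening subtracted — a window. Sill at z = 831, opening 947 mm tall, so the head is at 831 + 947 = 1778 mm.


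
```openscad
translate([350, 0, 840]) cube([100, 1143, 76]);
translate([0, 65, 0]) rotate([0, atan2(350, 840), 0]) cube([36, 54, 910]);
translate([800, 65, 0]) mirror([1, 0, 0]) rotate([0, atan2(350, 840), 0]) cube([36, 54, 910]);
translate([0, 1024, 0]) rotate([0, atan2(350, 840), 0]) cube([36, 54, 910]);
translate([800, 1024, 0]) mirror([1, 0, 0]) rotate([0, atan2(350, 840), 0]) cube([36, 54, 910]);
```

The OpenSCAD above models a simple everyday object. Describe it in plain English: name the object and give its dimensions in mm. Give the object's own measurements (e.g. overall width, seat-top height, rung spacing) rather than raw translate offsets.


A sawhorse. A 100×1143×76 mm beam (x, y, z) sits on two A-frame leg pairs. Each pair is two raked legs of 36×54 mm section (54 mm along y) splaying symmetrically in x. Each leg rises 840 mm vertically over 350 mm of horizontal reach and is 910 mm long along its own axis. Every leg's outer bottom edge rests on the floor and its outer top edge meets a bottom edge of the beam — the left legs (tilting toward +x) meet the beam's −x bottom edge, the right legs (their mirror images, tilting toward −x) meet its +x bottom edge — so the leg tops tuck under the beam, the beam's underside is 840 mm above the floor, and the feet are 800 mm apart outside-to-outside with the beam centred between them. The two leg pairs are set in 65 mm from either end of the beam.


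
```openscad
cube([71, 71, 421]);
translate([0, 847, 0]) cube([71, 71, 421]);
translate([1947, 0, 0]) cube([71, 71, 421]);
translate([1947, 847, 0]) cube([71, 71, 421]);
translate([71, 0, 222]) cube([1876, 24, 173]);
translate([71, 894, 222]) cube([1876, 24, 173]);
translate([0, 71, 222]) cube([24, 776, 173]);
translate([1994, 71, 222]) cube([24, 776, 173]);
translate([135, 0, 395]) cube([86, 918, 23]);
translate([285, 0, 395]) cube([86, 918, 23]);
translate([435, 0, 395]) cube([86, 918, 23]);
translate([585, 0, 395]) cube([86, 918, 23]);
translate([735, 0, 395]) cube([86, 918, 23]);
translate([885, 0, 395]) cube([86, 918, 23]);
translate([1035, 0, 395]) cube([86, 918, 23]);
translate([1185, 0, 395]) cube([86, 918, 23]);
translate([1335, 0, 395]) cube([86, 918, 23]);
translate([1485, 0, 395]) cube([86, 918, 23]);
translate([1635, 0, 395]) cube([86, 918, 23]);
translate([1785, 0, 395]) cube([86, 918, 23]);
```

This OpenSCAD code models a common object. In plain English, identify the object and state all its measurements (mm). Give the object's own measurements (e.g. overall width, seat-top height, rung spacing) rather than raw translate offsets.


A bed frame 2018 mm long (x) by 918 mm wide (y). Four 71×71 mm corner posts, 421 mm tall, at the corners of the footprint. Four rails of 24 mm thickness and 173 mm height run between adjacent posts with their undersides at z = 222 mm, their outer faces flush with the outside of the frame (the two x-running rails run between the posts' inner faces; the two y-running rails run between the posts' inner faces). 12 slats, each 86 mm wide (x) and 23 mm thick, lie across the top of the two x-running rails, running the full 918 mm width of the frame in y; along x they sit between the end posts with a 64 mm gap after the −x posts and between neighbouring slats, leaving 76 mm before the +x posts.


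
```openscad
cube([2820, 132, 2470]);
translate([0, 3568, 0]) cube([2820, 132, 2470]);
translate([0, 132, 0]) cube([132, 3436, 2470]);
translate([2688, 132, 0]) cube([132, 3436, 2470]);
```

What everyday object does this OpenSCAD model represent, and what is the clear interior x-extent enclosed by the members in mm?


A house (or room) frame. The interior width is 2556 mm.

Four 2470 mm walls enclosing a rectangle with no floor or roof — a room or house frame. Outside width is 2820 mm and wall thickness is 132 mm, so the interior width is 2820 − 2 × 132 = 2556 mm.


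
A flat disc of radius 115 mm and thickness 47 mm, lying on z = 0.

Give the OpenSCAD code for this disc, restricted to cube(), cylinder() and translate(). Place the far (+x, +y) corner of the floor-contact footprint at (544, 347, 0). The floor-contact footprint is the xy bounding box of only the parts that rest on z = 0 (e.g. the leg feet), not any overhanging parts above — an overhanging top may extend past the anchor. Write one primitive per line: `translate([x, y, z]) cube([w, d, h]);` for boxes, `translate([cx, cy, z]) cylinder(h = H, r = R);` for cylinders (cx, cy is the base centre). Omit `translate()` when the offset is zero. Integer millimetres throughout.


translate([429, 232, 0]) cylinder(h = 47, r = 115);


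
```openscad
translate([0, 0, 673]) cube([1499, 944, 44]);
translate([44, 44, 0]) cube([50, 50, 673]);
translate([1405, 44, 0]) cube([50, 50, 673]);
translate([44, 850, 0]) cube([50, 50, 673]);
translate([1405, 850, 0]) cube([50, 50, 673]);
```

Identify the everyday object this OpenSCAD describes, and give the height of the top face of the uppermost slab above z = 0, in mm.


A table. The table height is 717 mm.

A 1499×944×44 slab sits at z = 673 on four 50 mm square posts — a table. The top surface is at 673 + 44 = 717 mm.


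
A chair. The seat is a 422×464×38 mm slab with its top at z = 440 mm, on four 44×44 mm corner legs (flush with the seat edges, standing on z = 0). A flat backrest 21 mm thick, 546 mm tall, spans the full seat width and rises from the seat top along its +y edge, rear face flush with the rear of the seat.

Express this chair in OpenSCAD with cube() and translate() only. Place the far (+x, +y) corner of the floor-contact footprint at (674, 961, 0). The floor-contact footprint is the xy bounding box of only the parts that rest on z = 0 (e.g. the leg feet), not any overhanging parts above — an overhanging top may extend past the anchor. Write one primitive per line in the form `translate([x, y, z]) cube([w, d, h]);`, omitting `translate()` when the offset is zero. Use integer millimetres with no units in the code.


translate([252, 497, 402]) cube([422, 464, 38]);
translate([252, 497, 0]) cube([44, 44, 402]);
translate([630, 497, 0]) cube([44, 44, 402]);
translate([252, 917, 0]) cube([44, 44, 402]);
translate([630, 917, 0]) cube([44, 44, 402]);
translate([252, 940, 440]) cube([422, 21, 546]);


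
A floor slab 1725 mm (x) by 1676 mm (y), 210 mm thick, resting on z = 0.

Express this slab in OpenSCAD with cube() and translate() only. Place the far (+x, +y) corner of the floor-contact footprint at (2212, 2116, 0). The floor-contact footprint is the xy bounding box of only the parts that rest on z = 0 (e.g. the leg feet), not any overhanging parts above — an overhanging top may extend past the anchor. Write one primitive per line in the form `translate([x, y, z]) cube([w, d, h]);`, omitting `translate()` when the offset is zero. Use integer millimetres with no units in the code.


translate([487, 440, 0]) cube([1725, 1676, 210]);


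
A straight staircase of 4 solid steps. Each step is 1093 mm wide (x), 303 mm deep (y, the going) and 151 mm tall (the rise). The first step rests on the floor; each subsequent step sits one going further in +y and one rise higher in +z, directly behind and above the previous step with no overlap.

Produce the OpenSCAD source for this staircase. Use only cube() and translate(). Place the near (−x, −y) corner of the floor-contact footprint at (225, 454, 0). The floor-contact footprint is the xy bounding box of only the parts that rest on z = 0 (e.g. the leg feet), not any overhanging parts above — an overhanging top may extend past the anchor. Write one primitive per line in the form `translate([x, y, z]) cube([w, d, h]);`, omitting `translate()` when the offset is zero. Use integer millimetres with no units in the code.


translate([225, 454, 0]) cube([1093, 303, 151]);
translate([225, 757, 151]) cube([1093, 303, 151]);
translate([225, 1060, 302]) cube([1093, 303, 151]);
translate([225, 1363, 453]) cube([1093, 303, 151]);


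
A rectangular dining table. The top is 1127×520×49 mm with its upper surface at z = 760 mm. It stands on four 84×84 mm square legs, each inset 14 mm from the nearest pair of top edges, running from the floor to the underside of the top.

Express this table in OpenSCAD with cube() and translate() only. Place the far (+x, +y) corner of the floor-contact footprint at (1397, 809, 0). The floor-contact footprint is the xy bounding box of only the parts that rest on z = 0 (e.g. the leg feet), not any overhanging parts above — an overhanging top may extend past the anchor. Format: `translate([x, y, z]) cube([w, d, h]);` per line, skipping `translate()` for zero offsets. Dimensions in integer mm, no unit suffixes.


translate([284, 303, 711]) cube([1127, 520, 49]);
translate([298, 317, 0]) cube([84, 84, 711]);
translate([1313, 317, 0]) cube([84, 84, 711]);
translate([298, 725, 0]) cube([84, 84, 711]);
translate([1313, 725, 0]) cube([84, 84, 711]);


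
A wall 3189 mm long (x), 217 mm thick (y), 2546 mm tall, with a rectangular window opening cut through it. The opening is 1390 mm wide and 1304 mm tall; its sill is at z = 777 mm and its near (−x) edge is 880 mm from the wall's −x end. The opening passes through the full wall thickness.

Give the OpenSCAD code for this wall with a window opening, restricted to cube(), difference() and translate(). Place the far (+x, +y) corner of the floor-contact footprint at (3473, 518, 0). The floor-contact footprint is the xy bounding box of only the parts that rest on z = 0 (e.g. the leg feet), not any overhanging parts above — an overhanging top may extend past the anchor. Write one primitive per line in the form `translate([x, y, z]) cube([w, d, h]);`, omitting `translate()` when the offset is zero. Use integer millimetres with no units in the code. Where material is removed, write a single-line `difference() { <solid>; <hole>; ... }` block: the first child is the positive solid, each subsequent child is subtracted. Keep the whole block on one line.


difference() { translate([284, 301, 0]) cube([3189, 217, 2546]); translate([1164, 301, 777]) cube([1390, 217, 1304]); }


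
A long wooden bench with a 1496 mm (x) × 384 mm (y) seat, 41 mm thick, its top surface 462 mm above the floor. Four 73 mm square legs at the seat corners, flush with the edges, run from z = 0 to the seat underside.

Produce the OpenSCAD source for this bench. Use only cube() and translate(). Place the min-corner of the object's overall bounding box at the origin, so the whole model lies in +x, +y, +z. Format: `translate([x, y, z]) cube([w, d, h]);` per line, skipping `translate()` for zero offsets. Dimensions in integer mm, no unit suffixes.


translate([0, 0, 421]) cube([1496, 384, 41]);
cube([73, 73, 421]);
translate([0, 311, 0]) cube([73, 73, 421]);
translate([1423, 0, 0]) cube([73, 73, 421]);
translate([1423, 311, 0]) cube([73, 73, 421]);


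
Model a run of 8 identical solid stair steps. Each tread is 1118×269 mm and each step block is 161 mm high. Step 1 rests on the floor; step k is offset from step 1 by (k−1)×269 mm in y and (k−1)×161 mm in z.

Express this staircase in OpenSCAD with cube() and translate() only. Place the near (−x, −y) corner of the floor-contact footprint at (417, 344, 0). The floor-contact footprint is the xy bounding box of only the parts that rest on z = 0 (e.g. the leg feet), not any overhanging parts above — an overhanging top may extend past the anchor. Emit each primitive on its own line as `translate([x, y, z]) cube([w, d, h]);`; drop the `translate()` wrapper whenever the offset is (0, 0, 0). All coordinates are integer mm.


translate([417, 344, 0]) cube([1118, 269, 161]);
translate([417, 613, 161]) cube([1118, 269, 161]);
translate([417, 882, 322]) cube([1118, 269, 161]);
translate([417, 1151, 483]) cube([1118, 269, 161]);
translate([417, 1420, 644]) cube([1118, 269, 161]);
translate([417, 1689, 805]) cube([1118, 269, 161]);
translate([417, 1958, 966]) cube([1118, 269, 161]);
translate([417, 2227, 1127]) cube([1118, 269, 161]);


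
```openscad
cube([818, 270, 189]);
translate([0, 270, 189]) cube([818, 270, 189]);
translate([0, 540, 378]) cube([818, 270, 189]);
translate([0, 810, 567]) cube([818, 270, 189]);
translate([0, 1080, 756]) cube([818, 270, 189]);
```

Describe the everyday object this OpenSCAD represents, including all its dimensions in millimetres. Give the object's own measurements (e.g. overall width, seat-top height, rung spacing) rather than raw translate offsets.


A straight staircase of 5 solid steps. Each step is 818 mm wide (x), 270 mm deep (y, the going) and 189 mm tall (the rise). The first step rests on the floor; each subsequent step sits one going further in +y and one rise higher in +z, directly behind and above the previous step with no overlap.


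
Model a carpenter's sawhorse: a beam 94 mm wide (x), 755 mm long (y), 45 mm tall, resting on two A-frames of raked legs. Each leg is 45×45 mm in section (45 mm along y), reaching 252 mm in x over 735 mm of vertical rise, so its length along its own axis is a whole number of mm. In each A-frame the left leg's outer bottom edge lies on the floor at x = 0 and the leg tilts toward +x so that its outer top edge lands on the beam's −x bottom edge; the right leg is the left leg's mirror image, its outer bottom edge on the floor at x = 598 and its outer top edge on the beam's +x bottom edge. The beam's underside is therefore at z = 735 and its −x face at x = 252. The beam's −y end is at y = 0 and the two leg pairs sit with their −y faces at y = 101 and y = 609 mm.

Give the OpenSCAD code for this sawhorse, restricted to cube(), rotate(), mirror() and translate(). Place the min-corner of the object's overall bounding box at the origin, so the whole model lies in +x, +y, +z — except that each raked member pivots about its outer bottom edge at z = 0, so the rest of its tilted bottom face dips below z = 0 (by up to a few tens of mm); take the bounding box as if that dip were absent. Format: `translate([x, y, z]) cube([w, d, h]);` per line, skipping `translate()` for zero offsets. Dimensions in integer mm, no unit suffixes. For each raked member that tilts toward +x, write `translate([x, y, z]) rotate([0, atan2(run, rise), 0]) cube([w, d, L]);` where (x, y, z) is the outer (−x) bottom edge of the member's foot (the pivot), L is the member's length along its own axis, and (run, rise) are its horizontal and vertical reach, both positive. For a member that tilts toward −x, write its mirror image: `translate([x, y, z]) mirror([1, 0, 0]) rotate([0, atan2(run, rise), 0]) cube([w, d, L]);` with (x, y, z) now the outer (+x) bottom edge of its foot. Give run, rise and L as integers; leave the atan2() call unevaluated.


// leg length = √(252² + 735²) = 777
// right-leg outer foot x = 2·252 + 94 = 598
// beam min-corner = (252, 0, 735)
translate([252, 0, 735]) cube([94, 755, 45]);
translate([0, 101, 0]) rotate([0, atan2(252, 735), 0]) cube([45, 45, 777]);
translate([598, 101, 0]) mirror([1, 0, 0]) rotate([0, atan2(252, 735), 0]) cube([45, 45, 777]);
translate([0, 609, 0]) rotate([0, atan2(252, 735), 0]) cube([45, 45, 777]);
translate([598, 609, 0]) mirror([1, 0, 0]) rotate([0, atan2(252, 735), 0]) cube([45, 45, 777]);


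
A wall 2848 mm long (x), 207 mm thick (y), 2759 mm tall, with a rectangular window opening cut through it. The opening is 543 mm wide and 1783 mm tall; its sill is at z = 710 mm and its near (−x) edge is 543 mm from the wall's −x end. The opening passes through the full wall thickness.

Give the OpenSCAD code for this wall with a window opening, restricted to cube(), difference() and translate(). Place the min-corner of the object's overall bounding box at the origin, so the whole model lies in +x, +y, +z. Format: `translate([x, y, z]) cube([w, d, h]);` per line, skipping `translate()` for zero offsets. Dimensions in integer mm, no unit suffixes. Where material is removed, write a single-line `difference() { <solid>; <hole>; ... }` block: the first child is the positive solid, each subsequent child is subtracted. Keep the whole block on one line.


difference() { cube([2848, 207, 2759]); translate([543, 0, 710]) cube([543, 207, 1783]); }


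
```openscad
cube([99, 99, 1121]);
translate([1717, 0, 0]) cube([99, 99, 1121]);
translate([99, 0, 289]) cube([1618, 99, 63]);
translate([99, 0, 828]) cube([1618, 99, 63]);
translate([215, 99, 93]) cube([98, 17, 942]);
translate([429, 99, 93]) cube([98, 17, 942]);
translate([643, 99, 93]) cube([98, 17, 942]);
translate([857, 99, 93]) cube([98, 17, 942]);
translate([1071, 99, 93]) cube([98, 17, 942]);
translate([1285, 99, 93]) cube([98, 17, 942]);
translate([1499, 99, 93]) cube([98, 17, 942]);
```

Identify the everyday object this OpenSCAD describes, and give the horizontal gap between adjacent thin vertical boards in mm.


A fence section. The picket gap is 116 mm.

Two posts, two rails, 7 pickets — a fence section. Span 1618 mm holds 7 pickets of 98 mm with 8 equal gaps: ⌊(1618 − 7·98) / 8⌋ = 116 mm.


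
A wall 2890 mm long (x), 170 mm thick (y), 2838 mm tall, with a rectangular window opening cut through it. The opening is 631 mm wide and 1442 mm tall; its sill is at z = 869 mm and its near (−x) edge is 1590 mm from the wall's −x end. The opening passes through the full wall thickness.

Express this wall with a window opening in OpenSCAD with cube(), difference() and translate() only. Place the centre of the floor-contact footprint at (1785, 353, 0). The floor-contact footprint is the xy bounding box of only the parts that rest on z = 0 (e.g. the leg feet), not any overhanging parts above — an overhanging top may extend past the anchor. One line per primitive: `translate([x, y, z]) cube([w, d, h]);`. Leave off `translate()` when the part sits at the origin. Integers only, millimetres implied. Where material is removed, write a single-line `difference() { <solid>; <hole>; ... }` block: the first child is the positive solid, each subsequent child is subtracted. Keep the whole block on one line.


difference() { translate([340, 268, 0]) cube([2890, 170, 2838]); translate([1930, 268, 869]) cube([631, 170, 1442]); }


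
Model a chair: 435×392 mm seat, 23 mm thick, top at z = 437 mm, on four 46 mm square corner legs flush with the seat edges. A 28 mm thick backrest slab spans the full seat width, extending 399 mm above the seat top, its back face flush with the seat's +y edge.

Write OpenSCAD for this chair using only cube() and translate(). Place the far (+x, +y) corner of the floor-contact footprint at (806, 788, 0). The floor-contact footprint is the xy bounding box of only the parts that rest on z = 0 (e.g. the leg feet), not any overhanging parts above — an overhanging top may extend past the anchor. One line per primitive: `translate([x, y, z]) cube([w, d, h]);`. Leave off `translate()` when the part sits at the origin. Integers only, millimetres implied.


// leg_h = 437 - 23 = 414
translate([371, 396, 414]) cube([435, 392, 23]);
translate([371, 396, 0]) cube([46, 46, 414]);
translate([760, 396, 0]) cube([46, 46, 414]);
translate([371, 742, 0]) cube([46, 46, 414]);
translate([760, 742, 0]) cube([46, 46, 414]);
translate([371, 760, 437]) cube([435, 28, 399]);


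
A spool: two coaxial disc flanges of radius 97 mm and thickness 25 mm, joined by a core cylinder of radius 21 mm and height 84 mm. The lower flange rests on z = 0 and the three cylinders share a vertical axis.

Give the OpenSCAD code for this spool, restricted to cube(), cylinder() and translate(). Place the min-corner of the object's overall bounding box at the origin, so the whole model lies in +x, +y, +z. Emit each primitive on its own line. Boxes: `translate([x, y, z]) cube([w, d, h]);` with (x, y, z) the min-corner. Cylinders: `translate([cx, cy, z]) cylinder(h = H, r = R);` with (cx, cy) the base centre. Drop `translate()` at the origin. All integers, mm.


translate([97, 97, 0]) cylinder(h = 25, r = 97);
translate([97, 97, 25]) cylinder(h = 84, r = 21);
translate([97, 97, 109]) cylinder(h = 25, r = 97);


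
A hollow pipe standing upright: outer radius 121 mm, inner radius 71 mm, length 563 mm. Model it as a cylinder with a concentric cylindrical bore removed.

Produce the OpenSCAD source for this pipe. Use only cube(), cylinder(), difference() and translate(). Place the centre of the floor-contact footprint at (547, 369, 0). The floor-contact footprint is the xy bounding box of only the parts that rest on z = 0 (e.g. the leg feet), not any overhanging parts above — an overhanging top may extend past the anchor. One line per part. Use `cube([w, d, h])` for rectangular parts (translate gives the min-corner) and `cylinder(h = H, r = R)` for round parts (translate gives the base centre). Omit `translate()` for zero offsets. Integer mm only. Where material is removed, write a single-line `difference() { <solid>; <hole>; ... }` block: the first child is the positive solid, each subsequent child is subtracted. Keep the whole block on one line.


difference() { translate([547, 369, 0]) cylinder(h = 563, r = 121); translate([547, 369, 0]) cylinder(h = 563, r = 71); }


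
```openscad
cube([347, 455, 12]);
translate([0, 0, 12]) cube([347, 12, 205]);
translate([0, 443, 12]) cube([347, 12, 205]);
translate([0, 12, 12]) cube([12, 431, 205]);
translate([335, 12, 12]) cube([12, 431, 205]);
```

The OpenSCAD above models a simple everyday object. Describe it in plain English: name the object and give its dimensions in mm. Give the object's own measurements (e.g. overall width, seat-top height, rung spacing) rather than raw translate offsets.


An open-topped rectangular box: outside dimensions 347×455×217 mm, with a uniform wall and base thickness of 12 mm. The base is a full 347×455 slab on the floor; four walls sit on top of the base. The front and back walls (the −y and +y sides) span the full width; the two side walls fit between them.


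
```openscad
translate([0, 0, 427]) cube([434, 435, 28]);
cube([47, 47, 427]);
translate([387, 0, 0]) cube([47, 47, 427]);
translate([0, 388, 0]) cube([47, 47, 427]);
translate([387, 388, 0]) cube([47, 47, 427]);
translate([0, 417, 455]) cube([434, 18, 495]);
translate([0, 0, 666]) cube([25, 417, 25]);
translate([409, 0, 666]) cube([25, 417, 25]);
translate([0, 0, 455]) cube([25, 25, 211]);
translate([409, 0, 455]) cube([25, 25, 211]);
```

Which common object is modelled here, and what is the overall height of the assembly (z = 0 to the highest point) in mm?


A chair. The overall height is 950 mm.

A slab on four corner posts with a tall panel at the back — a chair. The seat slab sits at z = 427 with thickness 28, and the 495 mm backrest starts at the seat top, so the overall height is 427 + 28 + 495 = 950 mm.


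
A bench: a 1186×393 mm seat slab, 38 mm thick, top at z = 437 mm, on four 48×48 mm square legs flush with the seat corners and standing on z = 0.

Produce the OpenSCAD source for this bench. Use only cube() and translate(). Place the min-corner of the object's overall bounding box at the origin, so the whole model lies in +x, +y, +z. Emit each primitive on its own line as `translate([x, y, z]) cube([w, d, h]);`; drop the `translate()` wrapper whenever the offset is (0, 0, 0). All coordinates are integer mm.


translate([0, 0, 399]) cube([1186, 393, 38]);
cube([48, 48, 399]);
translate([0, 345, 0]) cube([48, 48, 399]);
translate([1138, 0, 0]) cube([48, 48, 399]);
translate([1138, 345, 0]) cube([48, 48, 399]);


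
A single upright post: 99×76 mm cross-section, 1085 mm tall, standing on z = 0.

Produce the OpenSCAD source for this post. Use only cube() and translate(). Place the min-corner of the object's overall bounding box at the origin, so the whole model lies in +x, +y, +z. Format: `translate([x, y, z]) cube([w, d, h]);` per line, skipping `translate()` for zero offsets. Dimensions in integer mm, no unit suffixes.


cube([99, 76, 1085]);


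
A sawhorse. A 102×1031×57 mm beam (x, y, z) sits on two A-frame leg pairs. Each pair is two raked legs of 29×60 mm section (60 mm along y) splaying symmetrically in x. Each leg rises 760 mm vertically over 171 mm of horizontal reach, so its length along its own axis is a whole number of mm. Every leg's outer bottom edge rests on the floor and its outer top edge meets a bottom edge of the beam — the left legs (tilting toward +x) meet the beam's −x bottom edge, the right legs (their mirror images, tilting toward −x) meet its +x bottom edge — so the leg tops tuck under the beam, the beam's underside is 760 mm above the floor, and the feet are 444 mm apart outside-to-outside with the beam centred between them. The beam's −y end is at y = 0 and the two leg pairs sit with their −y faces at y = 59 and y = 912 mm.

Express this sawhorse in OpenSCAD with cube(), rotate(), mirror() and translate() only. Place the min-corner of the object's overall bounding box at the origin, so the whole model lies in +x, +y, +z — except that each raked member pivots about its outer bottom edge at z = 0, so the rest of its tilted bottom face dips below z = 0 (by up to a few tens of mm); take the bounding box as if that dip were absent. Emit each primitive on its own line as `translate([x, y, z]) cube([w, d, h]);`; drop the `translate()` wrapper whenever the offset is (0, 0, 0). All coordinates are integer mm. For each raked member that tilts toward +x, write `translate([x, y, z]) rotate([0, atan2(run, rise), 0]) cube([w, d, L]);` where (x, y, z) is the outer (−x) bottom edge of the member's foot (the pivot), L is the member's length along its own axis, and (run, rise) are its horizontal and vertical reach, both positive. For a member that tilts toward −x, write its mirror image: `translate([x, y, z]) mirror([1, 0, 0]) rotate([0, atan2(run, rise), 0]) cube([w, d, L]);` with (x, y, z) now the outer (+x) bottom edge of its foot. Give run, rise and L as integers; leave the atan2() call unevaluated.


translate([171, 0, 760]) cube([102, 1031, 57]);
translate([0, 59, 0]) rotate([0, atan2(171, 760), 0]) cube([29, 60, 779]);
translate([444, 59, 0]) mirror([1, 0, 0]) rotate([0, atan2(171, 760), 0]) cube([29, 60, 779]);
translate([0, 912, 0]) rotate([0, atan2(171, 760), 0]) cube([29, 60, 779]);
translate([444, 912, 0]) mirror([1, 0, 0]) rotate([0, atan2(171, 760), 0]) cube([29, 60, 779]);


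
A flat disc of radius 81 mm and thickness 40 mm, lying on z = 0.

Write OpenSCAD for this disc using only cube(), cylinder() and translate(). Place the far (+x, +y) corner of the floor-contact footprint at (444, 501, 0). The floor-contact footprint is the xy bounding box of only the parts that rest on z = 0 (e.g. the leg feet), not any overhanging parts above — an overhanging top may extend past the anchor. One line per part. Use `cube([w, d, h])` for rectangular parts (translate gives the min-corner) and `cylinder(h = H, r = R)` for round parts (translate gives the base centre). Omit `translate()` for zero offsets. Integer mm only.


translate([363, 420, 0]) cylinder(h = 40, r = 81);


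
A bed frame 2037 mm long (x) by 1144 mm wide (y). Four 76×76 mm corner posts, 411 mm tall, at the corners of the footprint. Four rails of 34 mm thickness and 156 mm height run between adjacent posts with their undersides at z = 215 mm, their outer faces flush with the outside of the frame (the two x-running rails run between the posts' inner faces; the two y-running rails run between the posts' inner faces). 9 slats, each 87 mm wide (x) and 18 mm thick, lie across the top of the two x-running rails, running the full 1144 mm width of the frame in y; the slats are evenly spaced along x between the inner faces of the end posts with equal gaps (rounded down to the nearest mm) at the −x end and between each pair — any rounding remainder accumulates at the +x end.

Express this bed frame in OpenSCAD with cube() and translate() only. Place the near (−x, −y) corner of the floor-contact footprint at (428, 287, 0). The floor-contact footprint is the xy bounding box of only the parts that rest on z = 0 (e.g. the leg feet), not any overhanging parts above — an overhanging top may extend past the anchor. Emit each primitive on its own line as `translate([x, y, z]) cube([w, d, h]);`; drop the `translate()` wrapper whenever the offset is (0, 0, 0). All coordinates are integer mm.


// slat z = rail_z + rail_h = 215 + 156 = 371
// slat gap = ⌊(1885 − 9·87) / 10⌋ = 110
translate([428, 287, 0]) cube([76, 76, 411]);
translate([428, 1355, 0]) cube([76, 76, 411]);
translate([2389, 287, 0]) cube([76, 76, 411]);
translate([2389, 1355, 0]) cube([76, 76, 411]);
translate([504, 287, 215]) cube([1885, 34, 156]);
translate([504, 1397, 215]) cube([1885, 34, 156]);
translate([428, 363, 215]) cube([34, 992, 156]);
translate([2431, 363, 215]) cube([34, 992, 156]);
translate([614, 287, 371]) cube([87, 1144, 18]);
translate([811, 287, 371]) cube([87, 1144, 18]);
translate([1008, 287, 371]) cube([87, 1144, 18]);
translate([1205, 287, 371]) cube([87, 1144, 18]);
translate([1402, 287, 371]) cube([87, 1144, 18]);
translate([1599, 287, 371]) cube([87, 1144, 18]);
translate([1796, 287, 371]) cube([87, 1144, 18]);
translate([1993, 287, 371]) cube([87, 1144, 18]);
translate([2190, 287, 371]) cube([87, 1144, 18]);


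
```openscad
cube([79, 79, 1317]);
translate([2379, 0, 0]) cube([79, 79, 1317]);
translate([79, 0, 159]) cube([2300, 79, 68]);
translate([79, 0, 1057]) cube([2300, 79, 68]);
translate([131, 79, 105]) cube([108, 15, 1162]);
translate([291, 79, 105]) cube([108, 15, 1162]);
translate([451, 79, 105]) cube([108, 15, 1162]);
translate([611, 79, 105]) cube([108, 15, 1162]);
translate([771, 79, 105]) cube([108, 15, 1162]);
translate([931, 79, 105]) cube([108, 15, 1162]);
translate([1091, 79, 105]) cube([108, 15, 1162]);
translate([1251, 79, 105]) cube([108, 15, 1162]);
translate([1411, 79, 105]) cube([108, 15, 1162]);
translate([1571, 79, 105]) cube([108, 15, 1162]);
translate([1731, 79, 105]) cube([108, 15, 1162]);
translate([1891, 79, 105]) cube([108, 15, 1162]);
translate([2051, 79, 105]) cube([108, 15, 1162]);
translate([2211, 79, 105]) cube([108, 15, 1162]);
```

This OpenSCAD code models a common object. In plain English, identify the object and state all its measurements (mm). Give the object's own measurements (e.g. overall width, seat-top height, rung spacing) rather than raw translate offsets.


A fence section. Two 79×79 mm posts, 1317 mm tall, stand on the floor with a clear span of 2300 mm between their inner faces. Two horizontal rails of 79×68 mm section span the gap between the posts with their undersides at z = 159 mm and z = 1057 mm, flush with the posts' −y face. 14 pickets, each 108 mm wide, 15 mm thick and 1162 mm tall, are fixed to the +y face of the rails with their bottoms at z = 105 mm, spaced across the span with a 52 mm gap after the −x post and between neighbouring pickets, with 60 mm left before the +x post.
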